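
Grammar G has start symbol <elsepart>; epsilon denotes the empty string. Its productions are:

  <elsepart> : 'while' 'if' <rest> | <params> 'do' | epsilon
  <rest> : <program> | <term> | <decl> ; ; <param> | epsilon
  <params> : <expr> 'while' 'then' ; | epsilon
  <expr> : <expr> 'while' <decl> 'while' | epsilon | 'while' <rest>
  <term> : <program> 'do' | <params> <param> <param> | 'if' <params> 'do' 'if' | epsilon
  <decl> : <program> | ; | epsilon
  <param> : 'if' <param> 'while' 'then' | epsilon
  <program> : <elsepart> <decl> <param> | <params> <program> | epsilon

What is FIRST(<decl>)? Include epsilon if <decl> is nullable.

From <decl> : <program>: add FIRST(<program>) = { 'do', 'if', 'while', ;, epsilon } (including epsilon since <program> is nullable).
<decl> : ; contributes {;}.
<decl> : epsilon contributes epsilon.
Union: FIRST(<decl>) = { 'do', 'if', 'while', ;, epsilon }.

{ 'do', 'if', 'while', ;, epsilon }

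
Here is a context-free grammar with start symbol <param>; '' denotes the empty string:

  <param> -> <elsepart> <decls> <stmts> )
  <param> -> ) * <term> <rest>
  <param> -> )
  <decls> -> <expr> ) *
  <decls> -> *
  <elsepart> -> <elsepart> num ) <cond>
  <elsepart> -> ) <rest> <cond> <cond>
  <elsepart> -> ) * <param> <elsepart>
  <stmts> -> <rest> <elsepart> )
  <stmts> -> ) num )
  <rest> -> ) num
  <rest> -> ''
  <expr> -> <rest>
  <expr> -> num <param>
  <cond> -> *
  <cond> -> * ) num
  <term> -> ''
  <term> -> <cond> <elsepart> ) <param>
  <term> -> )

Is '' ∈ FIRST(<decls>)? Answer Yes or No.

Nullable nonterminals: <expr>, <rest>, <term>.
No production of <decls> has an RHS whose symbols are all nullable, so <decls> is not nullable.

No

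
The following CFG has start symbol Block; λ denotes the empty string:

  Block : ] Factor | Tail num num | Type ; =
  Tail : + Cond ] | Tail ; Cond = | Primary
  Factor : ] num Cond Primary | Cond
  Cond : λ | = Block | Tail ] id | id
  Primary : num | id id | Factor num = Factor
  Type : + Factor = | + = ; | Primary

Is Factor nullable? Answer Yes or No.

Factor : Cond and each of Cond is nullable, so Factor ⇒* λ.

Yes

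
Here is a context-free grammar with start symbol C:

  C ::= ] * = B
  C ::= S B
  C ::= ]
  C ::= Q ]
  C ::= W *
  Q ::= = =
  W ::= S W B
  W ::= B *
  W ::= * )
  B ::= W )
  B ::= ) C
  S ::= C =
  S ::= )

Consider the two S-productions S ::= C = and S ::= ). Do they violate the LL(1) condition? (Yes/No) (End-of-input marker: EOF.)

FIRST(C =) = { ), *, =, ] } and FIRST()) = { ) }.
Both contain ), so the two alternatives are not disjoint — LL(1) conflict.

Yes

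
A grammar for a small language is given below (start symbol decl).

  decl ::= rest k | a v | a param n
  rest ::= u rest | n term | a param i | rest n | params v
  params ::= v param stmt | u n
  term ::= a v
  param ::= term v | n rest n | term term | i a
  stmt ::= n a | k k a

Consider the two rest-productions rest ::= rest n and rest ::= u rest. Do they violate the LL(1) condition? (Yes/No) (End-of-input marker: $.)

FIRST(rest n) = { a, n, u, v } and FIRST(u rest) = { u }.
Both contain u, so the two alternatives are not disjoint — LL(1) conflict.

Yes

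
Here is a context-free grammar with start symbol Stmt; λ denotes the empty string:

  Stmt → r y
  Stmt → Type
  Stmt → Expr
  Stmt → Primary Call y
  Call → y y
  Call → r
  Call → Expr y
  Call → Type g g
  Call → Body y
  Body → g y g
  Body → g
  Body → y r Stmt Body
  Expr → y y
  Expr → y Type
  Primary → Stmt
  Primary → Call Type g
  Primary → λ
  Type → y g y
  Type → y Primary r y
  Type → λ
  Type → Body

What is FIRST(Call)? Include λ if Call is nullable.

{ g, r, y }

Call → y y contributes {y}.
Call → r contributes {r}.
From Call → Expr y: add FIRST(Expr) = { y }.
From Call → Type g g: Type nullable, take FIRST(Type) ∪ {g} = { g, y }.
From Call → Body y: add FIRST(Body) = { g, y }.
Union: FIRST(Call) = { g, r, y }.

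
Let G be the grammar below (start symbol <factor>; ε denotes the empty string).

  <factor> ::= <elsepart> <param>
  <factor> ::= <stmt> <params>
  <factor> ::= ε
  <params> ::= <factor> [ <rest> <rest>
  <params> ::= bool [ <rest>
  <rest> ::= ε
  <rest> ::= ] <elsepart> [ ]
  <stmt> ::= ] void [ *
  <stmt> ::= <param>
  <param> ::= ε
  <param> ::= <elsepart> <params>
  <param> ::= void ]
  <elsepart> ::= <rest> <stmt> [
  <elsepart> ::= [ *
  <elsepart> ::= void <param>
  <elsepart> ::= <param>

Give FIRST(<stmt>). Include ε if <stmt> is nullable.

<stmt> ::= ] void [ * contributes {]}.
From <stmt> ::= <param>: add FIRST(<param>) = { [, ], bool, void, ε } (including ε since <param> is nullable).
Union: FIRST(<stmt>) = { [, ], bool, void, ε }.

{ [, ], bool, void, ε }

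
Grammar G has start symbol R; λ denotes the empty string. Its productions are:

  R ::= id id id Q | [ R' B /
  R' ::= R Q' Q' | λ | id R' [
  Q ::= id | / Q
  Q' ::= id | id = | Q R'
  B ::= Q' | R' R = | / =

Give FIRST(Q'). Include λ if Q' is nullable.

Q' ::= id contributes {id}.
Q' ::= id = contributes {id}.
From Q' ::= Q R': add FIRST(Q) = { /, id }.
Union: FIRST(Q') = { /, id }.

{ /, id }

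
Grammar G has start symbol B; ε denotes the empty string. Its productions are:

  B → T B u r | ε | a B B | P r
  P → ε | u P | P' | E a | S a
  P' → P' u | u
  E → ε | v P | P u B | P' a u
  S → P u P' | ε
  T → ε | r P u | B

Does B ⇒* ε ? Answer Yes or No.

Yes

B has an ε-production, so B ⇒ ε.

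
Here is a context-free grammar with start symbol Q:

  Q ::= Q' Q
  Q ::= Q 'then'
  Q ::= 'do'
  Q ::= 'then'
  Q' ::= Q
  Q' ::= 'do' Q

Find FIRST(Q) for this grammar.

From Q ::= Q' Q: add FIRST(Q') = { 'do', 'then' }.
From Q ::= Q 'then': add FIRST(Q) = { 'do', 'then' }.
Q ::= 'do' contributes {'do'}.
Q ::= 'then' contributes {'then'}.
Union: FIRST(Q) = { 'do', 'then' }.

{ 'do', 'then' }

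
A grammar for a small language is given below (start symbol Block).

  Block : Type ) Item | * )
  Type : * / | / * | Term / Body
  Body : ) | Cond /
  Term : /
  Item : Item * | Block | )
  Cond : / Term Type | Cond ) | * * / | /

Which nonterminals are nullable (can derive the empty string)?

{ } (none)

No nonterminal has an empty production or an RHS whose symbols are all nullable.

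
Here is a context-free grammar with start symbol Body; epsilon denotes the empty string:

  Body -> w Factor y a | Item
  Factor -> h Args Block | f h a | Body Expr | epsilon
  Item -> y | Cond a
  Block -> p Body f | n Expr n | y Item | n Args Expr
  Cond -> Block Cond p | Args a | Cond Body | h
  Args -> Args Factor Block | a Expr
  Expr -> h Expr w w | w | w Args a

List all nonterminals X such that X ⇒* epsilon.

Directly nullable (have an epsilon-production): Factor.
No other nonterminal has a production whose RHS symbols are all nullable.

{ Factor }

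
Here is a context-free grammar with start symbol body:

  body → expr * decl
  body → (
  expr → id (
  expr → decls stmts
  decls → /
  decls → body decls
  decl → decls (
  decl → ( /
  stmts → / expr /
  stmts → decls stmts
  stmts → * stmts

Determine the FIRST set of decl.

From decl → decls (: add FIRST(decls) = { (, /, id }.
decl → ( / contributes {(}.
Union: FIRST(decl) = { (, /, id }.

{ (, /, id }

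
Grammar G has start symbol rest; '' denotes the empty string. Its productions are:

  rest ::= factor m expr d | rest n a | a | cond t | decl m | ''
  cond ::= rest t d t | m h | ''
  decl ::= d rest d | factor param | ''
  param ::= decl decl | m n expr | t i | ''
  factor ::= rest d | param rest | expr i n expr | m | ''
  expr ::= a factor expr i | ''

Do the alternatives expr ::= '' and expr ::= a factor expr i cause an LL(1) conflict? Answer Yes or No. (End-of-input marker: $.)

Yes

FIRST('') = { '' } and FIRST(a factor expr i) = { a }.
The first alternative is nullable and FOLLOW(expr) = { a, d, i, m, n, t } shares a with FIRST of the second — conflict.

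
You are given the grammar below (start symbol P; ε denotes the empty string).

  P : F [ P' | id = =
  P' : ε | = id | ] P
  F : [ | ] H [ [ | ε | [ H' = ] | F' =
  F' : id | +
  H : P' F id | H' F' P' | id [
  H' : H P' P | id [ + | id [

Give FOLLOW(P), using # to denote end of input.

P is the start symbol, so # ∈ FOLLOW(P).
In P' : ] P: P is at the end, add FOLLOW(P') = { #, +, =, [, ], id }.
In H' : H P' P: P is at the end, add FOLLOW(H') = { +, =, id }.
Union: FOLLOW(P) = { #, +, =, [, ], id }.

{ #, +, =, [, ], id }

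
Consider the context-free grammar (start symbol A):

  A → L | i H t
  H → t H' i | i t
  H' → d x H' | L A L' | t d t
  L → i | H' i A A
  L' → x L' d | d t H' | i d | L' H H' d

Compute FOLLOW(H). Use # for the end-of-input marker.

In A → i H t: add FIRST(t) = { t }.
In L' → L' H H' d: add FIRST(H' d) = { d, i, t }.
Union: FOLLOW(H) = { d, i, t }.

{ d, i, t }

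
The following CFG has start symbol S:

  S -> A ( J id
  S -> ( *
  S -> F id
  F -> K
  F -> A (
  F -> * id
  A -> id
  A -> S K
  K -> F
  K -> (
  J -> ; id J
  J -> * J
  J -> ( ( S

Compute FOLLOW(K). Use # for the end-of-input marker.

In F -> K: K is at the end, add FOLLOW(F) = { (, id }.
In A -> S K: K is at the end, add FOLLOW(A) = { ( }.
Union: FOLLOW(K) = { (, id }.

{ (, id }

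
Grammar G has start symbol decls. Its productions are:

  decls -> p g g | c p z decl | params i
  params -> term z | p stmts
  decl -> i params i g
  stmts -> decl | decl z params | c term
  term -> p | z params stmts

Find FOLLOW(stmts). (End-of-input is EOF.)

In params -> p stmts: stmts is at the end, add FOLLOW(params) = { c, i, z }.
In term -> z params stmts: stmts is at the end, add FOLLOW(term) = { c, i, z }.
Union: FOLLOW(stmts) = { c, i, z }.

{ c, i, z }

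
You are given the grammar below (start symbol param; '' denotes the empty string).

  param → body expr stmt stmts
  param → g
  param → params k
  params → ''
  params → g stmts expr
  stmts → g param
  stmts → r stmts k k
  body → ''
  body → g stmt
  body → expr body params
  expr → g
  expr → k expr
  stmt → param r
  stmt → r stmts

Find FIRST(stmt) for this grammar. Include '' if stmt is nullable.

{ g, k, r }

From stmt → param r: add FIRST(param) = { g, k }.
stmt → r stmts contributes {r}.
Union: FIRST(stmt) = { g, k, r }.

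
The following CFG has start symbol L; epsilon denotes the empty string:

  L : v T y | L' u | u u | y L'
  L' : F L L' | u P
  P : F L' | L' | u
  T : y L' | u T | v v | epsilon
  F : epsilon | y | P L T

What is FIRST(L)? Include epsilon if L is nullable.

{ u, v, y }

L : v T y contributes {v}.
From L : L' u: add FIRST(L') = { u, v, y }.
L : u u contributes {u}.
L : y L' contributes {y}.
Union: FIRST(L) = { u, v, y }.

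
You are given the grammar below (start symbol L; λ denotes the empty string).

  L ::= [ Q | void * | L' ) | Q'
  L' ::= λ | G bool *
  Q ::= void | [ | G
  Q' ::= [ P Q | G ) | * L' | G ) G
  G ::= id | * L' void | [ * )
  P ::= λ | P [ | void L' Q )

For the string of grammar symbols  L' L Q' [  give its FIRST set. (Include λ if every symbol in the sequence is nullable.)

{ ), *, [, id, void }

Add FIRST(L')\{λ} = { *, [, id }; L' is nullable, continue.
Add FIRST(L) = { ), *, [, id, void }; L is not nullable, stop.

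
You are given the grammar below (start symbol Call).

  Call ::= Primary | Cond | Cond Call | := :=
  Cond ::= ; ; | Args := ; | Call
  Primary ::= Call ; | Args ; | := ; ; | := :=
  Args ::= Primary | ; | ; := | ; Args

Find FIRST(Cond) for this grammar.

Cond ::= ; ; contributes {;}.
From Cond ::= Args := ;: add FIRST(Args) = { :=, ; }.
From Cond ::= Call: add FIRST(Call) = { :=, ; }.
Union: FIRST(Cond) = { :=, ; }.

{ :=, ; }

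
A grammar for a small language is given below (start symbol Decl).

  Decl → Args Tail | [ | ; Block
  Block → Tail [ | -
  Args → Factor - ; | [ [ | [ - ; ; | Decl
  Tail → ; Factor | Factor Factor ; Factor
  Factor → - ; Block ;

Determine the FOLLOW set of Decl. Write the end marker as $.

{ $, -, ; }

Decl is the start symbol, so $ ∈ FOLLOW(Decl).
In Args → Decl: Decl is at the end, add FOLLOW(Args) = { -, ; }.
Union: FOLLOW(Decl) = { $, -, ; }.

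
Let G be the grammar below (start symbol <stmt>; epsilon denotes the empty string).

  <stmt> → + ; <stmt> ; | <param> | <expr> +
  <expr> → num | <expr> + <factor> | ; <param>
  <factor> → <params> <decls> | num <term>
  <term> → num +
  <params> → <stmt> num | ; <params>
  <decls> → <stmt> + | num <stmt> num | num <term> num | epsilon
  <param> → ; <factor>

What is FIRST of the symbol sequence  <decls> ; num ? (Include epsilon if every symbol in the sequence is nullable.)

{ +, ;, num }

Add FIRST(<decls>)\{epsilon} = { +, ;, num }; <decls> is nullable, continue.
; is a terminal; add {;} and stop.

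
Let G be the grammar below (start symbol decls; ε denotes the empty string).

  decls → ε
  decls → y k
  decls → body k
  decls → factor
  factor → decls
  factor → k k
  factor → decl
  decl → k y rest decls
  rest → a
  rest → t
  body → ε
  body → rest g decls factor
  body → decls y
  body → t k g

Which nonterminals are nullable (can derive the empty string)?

{ body, decls, factor }

Directly nullable (have an ε-production): decls, body.
factor → decls with every symbol nullable, so factor is nullable.
No other nonterminal has a production whose RHS symbols are all nullable.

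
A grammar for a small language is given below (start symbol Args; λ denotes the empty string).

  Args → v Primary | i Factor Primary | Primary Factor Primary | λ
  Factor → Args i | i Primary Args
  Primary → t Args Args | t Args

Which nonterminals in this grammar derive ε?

Directly nullable (have an λ-production): Args.
No other nonterminal has a production whose RHS symbols are all nullable.

{ Args }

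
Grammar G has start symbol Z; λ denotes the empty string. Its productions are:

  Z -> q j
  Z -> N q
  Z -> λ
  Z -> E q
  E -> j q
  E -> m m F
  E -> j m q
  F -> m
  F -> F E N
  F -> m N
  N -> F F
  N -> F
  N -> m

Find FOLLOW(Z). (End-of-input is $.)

{ $ }

Z is the start symbol, so $ ∈ FOLLOW(Z).
Union: FOLLOW(Z) = { $ }.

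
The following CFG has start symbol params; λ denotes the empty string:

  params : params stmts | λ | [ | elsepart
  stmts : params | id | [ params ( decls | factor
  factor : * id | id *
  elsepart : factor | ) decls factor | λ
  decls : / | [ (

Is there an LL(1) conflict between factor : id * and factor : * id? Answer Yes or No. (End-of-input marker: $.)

No

FIRST(id *) = { id } and FIRST(* id) = { * }.
The FIRST sets are disjoint and neither alternative is nullable — no conflict.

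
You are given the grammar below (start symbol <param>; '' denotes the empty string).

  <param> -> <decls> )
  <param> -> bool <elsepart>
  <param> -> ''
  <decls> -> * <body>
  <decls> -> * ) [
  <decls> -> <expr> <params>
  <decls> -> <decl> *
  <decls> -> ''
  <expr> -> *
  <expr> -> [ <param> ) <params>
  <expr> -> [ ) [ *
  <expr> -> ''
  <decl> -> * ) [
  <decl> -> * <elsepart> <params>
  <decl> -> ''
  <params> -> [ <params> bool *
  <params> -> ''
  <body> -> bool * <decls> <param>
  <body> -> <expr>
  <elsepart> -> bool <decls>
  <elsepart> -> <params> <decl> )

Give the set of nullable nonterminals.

Directly nullable (have an ''-production): <param>, <decls>, <expr>, <decl>, <params>.
<body> -> <expr> with every symbol nullable, so <body> is nullable.
No other nonterminal has a production whose RHS symbols are all nullable.

{ <body>, <decl>, <decls>, <expr>, <param>, <params> }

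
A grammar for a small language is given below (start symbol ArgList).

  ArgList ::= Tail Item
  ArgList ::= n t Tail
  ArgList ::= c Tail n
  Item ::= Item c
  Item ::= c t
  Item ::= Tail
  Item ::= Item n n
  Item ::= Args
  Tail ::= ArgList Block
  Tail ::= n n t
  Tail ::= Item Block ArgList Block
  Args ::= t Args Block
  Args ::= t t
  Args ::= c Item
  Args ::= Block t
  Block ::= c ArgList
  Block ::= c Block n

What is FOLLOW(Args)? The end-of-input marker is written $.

In Item ::= Args: Args is at the end, add FOLLOW(Item) = { $, c, n, t }.
In Args ::= t Args Block: add FIRST(Block) = { c }.
Union: FOLLOW(Args) = { $, c, n, t }.

{ $, c, n, t }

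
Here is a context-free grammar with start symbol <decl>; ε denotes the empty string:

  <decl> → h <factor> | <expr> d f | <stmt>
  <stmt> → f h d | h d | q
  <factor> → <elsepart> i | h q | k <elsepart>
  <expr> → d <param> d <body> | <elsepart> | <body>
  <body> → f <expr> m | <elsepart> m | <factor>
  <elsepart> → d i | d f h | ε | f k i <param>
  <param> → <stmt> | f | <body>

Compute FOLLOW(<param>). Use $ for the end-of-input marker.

{ $, d, i, m }

In <expr> → d <param> d <body>: add FIRST(d <body>) = { d }.
In <elsepart> → f k i <param>: <param> is at the end, add FOLLOW(<elsepart>) = { $, d, i, m }.
Union: FOLLOW(<param>) = { $, d, i, m }.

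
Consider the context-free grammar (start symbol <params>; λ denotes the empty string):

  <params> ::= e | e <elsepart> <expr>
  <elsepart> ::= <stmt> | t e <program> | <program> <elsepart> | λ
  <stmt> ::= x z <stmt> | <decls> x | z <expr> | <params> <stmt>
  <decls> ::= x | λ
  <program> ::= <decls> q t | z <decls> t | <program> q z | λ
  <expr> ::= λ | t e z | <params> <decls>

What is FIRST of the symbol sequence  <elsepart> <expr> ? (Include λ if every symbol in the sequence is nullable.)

Add FIRST(<elsepart>)\{λ} = { e, q, t, x, z }; <elsepart> is nullable, continue.
Add FIRST(<expr>)\{λ} = { e, t }; <expr> is nullable, continue.
Every symbol is nullable, so include λ.

{ e, q, t, x, z, λ }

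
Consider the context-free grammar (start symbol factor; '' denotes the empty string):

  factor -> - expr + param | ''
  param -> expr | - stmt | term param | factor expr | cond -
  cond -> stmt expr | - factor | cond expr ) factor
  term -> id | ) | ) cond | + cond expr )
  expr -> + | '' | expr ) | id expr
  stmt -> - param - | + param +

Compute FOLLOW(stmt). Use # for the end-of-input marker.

{ #, ), +, -, id }

In param -> - stmt: stmt is at the end, add FOLLOW(param) = { #, ), +, -, id }.
In cond -> stmt expr: add FIRST(expr)\{''} = { ), +, id }.
  Since expr is nullable, also add FOLLOW(cond) = { #, ), +, -, id }.
Union: FOLLOW(stmt) = { #, ), +, -, id }.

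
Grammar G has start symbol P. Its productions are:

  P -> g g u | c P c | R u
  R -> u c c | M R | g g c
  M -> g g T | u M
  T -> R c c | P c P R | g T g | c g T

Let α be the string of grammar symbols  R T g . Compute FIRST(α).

Add FIRST(R) = { g, u }; R is not nullable, stop.

{ g, u }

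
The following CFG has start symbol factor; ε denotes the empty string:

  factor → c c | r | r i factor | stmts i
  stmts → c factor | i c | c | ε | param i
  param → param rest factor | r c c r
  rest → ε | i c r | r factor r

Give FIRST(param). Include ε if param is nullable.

From param → param rest factor: add FIRST(param) = { r }.
param → r c c r contributes {r}.
Union: FIRST(param) = { r }.

{ r }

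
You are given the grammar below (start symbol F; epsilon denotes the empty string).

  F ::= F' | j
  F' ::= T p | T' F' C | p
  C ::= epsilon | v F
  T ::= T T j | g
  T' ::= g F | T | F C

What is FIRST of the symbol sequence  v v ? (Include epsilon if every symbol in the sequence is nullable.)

{ v }

v is a terminal; add {v} and stop.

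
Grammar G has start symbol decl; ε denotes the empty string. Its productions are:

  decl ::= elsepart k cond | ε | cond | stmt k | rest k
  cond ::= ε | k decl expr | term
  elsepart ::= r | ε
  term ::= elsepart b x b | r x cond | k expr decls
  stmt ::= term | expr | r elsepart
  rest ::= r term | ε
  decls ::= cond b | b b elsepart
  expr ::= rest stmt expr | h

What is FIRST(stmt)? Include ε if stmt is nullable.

From stmt ::= term: add FIRST(term) = { b, k, r }.
From stmt ::= expr: add FIRST(expr) = { b, h, k, r }.
stmt ::= r elsepart contributes {r}.
Union: FIRST(stmt) = { b, h, k, r }.

{ b, h, k, r }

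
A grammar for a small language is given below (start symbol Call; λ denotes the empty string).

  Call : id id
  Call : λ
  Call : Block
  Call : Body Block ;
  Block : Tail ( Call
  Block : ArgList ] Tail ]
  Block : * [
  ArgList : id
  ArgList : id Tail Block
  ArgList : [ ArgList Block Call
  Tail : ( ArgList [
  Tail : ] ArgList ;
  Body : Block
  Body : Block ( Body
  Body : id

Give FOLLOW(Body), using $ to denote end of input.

In Call : Body Block ;: add FIRST(Block ;) = { (, *, [, ], id }.
In Body : Block ( Body: Body is at the end, add FOLLOW(Body) = { (, *, [, ], id }.
Union: FOLLOW(Body) = { (, *, [, ], id }.

{ (, *, [, ], id }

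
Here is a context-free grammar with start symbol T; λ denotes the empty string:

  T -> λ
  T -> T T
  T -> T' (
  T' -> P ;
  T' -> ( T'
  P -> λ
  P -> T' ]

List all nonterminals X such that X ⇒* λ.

{ P, T }

Directly nullable (have an λ-production): T, P.
No other nonterminal has a production whose RHS symbols are all nullable.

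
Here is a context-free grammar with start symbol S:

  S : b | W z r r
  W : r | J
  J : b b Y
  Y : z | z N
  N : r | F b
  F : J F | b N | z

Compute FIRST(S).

S : b contributes {b}.
From S : W z r r: add FIRST(W) = { b, r }.
Union: FIRST(S) = { b, r }.

{ b, r }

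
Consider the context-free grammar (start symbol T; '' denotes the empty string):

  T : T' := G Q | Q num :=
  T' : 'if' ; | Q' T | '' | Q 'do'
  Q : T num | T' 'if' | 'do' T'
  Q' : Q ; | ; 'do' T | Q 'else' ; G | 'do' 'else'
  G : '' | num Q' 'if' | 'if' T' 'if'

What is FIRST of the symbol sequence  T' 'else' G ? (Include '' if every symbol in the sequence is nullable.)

{ 'do', 'else', 'if', :=, ; }

Add FIRST(T')\{''} = { 'do', 'if', :=, ; }; T' is nullable, continue.
'else' is a terminal; add {'else'} and stop.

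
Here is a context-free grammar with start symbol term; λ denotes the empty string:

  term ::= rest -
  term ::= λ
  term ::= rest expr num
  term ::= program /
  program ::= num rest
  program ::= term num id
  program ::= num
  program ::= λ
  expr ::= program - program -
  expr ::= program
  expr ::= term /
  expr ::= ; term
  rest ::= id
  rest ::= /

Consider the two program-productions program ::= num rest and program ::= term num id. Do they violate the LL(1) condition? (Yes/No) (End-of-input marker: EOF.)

Yes

FIRST(num rest) = { num } and FIRST(term num id) = { /, id, num }.
Both contain num, so the two alternatives are not disjoint — LL(1) conflict.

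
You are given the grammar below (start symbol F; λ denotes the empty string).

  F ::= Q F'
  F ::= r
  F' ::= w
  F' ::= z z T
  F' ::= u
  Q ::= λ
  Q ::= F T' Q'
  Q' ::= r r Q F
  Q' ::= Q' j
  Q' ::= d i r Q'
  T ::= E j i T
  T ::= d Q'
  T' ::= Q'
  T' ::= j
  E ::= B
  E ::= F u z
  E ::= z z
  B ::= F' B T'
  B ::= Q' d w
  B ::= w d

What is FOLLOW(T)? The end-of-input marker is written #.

In F' ::= z z T: T is at the end, add FOLLOW(F') = { #, d, j, r, u, w, z }.
In T ::= E j i T: T is at the end, add FOLLOW(T) = { #, d, j, r, u, w, z }.
Union: FOLLOW(T) = { #, d, j, r, u, w, z }.

{ #, d, j, r, u, w, z }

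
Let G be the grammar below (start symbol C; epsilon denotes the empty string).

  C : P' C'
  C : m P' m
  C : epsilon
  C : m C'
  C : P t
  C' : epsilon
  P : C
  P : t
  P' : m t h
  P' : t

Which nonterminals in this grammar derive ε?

{ C, C', P }

Directly nullable (have an epsilon-production): C, C'.
P : C with every symbol nullable, so P is nullable.
No other nonterminal has a production whose RHS symbols are all nullable.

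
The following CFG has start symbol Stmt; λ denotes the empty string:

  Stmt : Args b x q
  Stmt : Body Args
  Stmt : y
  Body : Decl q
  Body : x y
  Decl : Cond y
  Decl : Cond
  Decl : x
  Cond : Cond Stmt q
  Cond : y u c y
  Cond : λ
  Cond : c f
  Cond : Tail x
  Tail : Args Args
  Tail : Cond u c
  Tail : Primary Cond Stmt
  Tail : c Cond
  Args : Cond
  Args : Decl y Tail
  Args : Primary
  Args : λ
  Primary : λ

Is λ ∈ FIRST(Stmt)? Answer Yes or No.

Nullable nonterminals: Args, Cond, Decl, Primary, Tail.
No production of Stmt has an RHS whose symbols are all nullable, so Stmt is not nullable.

No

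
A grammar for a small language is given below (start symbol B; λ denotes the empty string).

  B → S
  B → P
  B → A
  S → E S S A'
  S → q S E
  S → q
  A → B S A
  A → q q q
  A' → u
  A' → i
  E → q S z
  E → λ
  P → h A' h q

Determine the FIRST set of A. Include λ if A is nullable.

{ h, q }

From A → B S A: add FIRST(B) = { h, q }.
A → q q q contributes {q}.
Union: FIRST(A) = { h, q }.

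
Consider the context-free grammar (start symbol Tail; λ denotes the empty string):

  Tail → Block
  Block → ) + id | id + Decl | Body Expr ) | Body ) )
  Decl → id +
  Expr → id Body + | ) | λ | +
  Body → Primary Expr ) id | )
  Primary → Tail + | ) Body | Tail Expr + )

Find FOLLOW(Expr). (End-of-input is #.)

{ ), + }

In Block → Body Expr ): add FIRST()) = { ) }.
In Body → Primary Expr ) id: add FIRST() id) = { ) }.
In Primary → Tail Expr + ): add FIRST(+ )) = { + }.
Union: FOLLOW(Expr) = { ), + }.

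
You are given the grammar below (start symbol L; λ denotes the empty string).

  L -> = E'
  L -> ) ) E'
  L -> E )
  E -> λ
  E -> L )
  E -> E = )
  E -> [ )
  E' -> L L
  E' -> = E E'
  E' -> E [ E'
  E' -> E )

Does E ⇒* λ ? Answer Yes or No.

E has an λ-production, so E ⇒ λ.

Yes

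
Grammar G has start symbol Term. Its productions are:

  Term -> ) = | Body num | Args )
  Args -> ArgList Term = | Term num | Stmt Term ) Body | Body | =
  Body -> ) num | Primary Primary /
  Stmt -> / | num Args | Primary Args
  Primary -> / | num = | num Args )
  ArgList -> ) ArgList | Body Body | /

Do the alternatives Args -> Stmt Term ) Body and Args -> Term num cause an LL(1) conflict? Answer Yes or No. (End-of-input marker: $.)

Yes

FIRST(Stmt Term ) Body) = { /, num } and FIRST(Term num) = { ), /, =, num }.
Both contain /, so the two alternatives are not disjoint — LL(1) conflict.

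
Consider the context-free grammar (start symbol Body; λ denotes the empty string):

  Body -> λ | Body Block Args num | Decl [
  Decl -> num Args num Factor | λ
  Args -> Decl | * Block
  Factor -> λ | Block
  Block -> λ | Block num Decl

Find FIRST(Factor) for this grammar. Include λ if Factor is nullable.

Factor -> λ contributes λ.
From Factor -> Block: add FIRST(Block) = { num, λ } (including λ since Block is nullable).
Union: FIRST(Factor) = { num, λ }.

{ num, λ }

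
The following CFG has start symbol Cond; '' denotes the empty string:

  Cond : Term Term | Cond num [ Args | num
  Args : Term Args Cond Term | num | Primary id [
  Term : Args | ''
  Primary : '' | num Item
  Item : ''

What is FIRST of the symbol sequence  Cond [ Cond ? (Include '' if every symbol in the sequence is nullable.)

Add FIRST(Cond)\{''} = { id, num }; Cond is nullable, continue.
[ is a terminal; add {[} and stop.

{ [, id, num }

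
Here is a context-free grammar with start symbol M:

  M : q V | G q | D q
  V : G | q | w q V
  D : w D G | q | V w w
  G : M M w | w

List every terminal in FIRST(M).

{ q, w }

M : q V contributes {q}.
From M : G q: add FIRST(G) = { q, w }.
From M : D q: add FIRST(D) = { q, w }.
Union: FIRST(M) = { q, w }.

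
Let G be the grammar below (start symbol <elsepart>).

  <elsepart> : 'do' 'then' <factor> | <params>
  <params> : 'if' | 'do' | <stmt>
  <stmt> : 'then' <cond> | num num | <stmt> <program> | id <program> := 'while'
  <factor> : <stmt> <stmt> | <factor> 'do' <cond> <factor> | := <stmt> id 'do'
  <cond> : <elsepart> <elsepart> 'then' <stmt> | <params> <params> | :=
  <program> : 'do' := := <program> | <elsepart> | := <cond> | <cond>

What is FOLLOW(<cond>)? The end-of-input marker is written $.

{ $, 'do', 'if', 'then', :=, id, num }

In <stmt> : 'then' <cond>: <cond> is at the end, add FOLLOW(<stmt>) = { $, 'do', 'if', 'then', :=, id, num }.
In <factor> : <factor> 'do' <cond> <factor>: add FIRST(<factor>) = { 'then', :=, id, num }.
In <program> : := <cond>: <cond> is at the end, add FOLLOW(<program>) = { $, 'do', 'if', 'then', :=, id, num }.
In <program> : <cond>: <cond> is at the end, add FOLLOW(<program>) = { $, 'do', 'if', 'then', :=, id, num }.
Union: FOLLOW(<cond>) = { $, 'do', 'if', 'then', :=, id, num }.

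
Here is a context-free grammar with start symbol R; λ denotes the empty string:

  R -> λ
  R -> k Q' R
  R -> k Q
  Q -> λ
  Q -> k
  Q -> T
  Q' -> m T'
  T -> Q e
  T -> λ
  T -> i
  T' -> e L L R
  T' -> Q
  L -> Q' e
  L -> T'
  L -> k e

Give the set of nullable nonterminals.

Directly nullable (have an λ-production): R, Q, T.
T' -> Q with every symbol nullable, so T' is nullable.
L -> T' with every symbol nullable, so L is nullable.
No other nonterminal has a production whose RHS symbols are all nullable.

{ L, Q, R, T, T' }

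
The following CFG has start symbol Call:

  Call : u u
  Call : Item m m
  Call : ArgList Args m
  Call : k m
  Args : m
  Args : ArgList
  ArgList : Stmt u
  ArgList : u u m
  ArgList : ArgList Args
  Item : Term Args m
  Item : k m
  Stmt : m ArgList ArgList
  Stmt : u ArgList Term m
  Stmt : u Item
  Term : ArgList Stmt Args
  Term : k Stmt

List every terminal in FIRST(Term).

From Term : ArgList Stmt Args: add FIRST(ArgList) = { m, u }.
Term : k Stmt contributes {k}.
Union: FIRST(Term) = { k, m, u }.

{ k, m, u }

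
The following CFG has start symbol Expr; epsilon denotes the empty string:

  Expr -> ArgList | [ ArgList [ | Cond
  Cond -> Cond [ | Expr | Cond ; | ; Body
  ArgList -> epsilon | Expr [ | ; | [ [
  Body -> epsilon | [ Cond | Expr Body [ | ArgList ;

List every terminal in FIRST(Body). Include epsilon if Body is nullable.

{ ;, [, epsilon }

Body -> epsilon contributes epsilon.
Body -> [ Cond contributes {[}.
From Body -> Expr Body [: Expr, Body nullable, take FIRST(Expr) ∪ FIRST(Body) ∪ {[} = { ;, [ }.
From Body -> ArgList ;: ArgList nullable, take FIRST(ArgList) ∪ {;} = { ;, [ }.
Union: FIRST(Body) = { ;, [, epsilon }.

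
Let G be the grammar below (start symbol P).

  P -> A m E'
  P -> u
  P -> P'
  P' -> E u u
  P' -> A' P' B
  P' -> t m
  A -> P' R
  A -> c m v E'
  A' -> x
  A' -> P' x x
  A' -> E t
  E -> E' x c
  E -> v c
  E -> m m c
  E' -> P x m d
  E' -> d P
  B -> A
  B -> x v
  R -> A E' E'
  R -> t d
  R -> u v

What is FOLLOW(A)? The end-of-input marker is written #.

In P -> A m E': add FIRST(m E') = { m }.
In B -> A: A is at the end, add FOLLOW(B) = { #, c, d, m, t, u, v, x }.
In R -> A E' E': add FIRST(E' E') = { c, d, m, t, u, v, x }.
Union: FOLLOW(A) = { #, c, d, m, t, u, v, x }.

{ #, c, d, m, t, u, v, x }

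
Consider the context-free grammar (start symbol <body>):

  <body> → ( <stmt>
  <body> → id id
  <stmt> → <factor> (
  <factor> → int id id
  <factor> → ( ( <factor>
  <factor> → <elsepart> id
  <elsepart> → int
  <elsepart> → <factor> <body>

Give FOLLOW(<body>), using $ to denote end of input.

<body> is the start symbol, so $ ∈ FOLLOW(<body>).
In <elsepart> → <factor> <body>: <body> is at the end, add FOLLOW(<elsepart>) = { id }.
Union: FOLLOW(<body>) = { $, id }.

{ $, id }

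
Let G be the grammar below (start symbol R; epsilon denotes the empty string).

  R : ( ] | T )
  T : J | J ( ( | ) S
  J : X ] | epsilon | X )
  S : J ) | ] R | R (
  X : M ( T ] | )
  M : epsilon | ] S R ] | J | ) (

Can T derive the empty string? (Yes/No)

Yes

T : J and each of J is nullable, so T ⇒* epsilon.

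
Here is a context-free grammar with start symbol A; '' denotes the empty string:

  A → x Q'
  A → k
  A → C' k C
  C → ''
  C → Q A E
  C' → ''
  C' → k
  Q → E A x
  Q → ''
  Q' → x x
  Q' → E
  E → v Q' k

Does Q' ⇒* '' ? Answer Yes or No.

Nullable nonterminals: C, C', Q.
No production of Q' has an RHS whose symbols are all nullable, so Q' is not nullable.

No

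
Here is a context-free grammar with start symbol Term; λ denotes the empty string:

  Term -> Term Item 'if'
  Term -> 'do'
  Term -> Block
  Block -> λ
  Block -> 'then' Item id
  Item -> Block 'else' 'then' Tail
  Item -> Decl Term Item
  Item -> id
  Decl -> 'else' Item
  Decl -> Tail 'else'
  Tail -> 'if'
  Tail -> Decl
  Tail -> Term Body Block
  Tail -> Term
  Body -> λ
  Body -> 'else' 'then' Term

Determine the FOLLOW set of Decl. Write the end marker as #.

In Item -> Decl Term Item: add FIRST(Term Item) = { 'do', 'else', 'if', 'then', id }.
In Tail -> Decl: Decl is at the end, add FOLLOW(Tail) = { 'do', 'else', 'if', 'then', id }.
Union: FOLLOW(Decl) = { 'do', 'else', 'if', 'then', id }.

{ 'do', 'else', 'if', 'then', id }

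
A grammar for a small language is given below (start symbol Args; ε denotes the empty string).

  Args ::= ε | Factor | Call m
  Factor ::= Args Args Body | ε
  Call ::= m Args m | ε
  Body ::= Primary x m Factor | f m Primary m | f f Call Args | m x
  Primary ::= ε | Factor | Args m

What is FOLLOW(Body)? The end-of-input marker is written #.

In Factor ::= Args Args Body: Body is at the end, add FOLLOW(Factor) = { #, f, m, x }.
Union: FOLLOW(Body) = { #, f, m, x }.

{ #, f, m, x }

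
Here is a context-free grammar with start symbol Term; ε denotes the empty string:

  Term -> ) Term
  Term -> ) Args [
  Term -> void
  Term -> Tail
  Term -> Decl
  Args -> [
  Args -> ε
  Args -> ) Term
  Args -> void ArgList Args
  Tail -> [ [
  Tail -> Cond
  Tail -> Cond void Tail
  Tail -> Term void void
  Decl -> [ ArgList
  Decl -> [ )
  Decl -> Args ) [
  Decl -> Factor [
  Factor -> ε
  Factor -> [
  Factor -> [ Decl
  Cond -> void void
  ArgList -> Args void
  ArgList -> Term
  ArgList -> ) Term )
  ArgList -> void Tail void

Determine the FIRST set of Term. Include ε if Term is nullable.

Term -> ) Term contributes {)}.
Term -> ) Args [ contributes {)}.
Term -> void contributes {void}.
From Term -> Tail: add FIRST(Tail) = { ), [, void }.
From Term -> Decl: add FIRST(Decl) = { ), [, void }.
Union: FIRST(Term) = { ), [, void }.

{ ), [, void }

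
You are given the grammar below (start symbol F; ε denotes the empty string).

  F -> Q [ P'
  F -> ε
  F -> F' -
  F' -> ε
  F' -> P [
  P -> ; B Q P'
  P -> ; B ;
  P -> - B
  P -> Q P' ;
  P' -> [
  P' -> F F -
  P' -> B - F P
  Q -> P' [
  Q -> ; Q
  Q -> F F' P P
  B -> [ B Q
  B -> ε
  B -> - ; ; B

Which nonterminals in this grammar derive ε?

{ B, F, F' }

Directly nullable (have an ε-production): F, F', B.
No other nonterminal has a production whose RHS symbols are all nullable.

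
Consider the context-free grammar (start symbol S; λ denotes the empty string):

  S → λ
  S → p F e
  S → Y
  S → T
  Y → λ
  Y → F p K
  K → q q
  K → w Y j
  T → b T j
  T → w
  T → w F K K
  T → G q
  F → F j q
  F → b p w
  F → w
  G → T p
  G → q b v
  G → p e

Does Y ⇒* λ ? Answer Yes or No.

Yes

Y has an λ-production, so Y ⇒ λ.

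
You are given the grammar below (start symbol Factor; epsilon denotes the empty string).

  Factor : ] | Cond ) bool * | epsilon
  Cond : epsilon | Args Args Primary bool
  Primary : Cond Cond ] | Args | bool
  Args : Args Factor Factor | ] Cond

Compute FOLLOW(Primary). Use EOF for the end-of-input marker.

In Cond : Args Args Primary bool: add FIRST(bool) = { bool }.
Union: FOLLOW(Primary) = { bool }.

{ bool }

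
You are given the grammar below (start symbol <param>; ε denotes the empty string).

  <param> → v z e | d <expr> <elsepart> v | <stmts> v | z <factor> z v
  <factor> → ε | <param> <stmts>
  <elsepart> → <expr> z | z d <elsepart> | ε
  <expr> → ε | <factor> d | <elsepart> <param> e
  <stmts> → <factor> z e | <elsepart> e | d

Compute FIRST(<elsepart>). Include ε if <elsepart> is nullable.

From <elsepart> → <expr> z: <expr> nullable, take FIRST(<expr>) ∪ {z} = { d, e, v, z }.
<elsepart> → z d <elsepart> contributes {z}.
<elsepart> → ε contributes ε.
Union: FIRST(<elsepart>) = { d, e, v, z, ε }.

{ d, e, v, z, ε }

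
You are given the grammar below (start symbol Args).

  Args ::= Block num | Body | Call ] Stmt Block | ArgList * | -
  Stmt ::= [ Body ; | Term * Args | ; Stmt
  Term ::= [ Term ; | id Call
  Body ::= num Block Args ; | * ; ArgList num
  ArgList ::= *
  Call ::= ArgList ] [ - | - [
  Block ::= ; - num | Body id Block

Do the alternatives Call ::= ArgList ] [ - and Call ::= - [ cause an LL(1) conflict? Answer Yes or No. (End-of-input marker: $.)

FIRST(ArgList ] [ -) = { * } and FIRST(- [) = { - }.
The FIRST sets are disjoint and neither alternative is nullable — no conflict.

No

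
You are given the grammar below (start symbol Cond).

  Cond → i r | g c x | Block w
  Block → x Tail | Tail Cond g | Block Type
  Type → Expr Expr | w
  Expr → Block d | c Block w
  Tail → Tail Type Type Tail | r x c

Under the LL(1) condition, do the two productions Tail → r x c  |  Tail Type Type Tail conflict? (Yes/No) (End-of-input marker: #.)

FIRST(r x c) = { r } and FIRST(Tail Type Type Tail) = { r }.
Both contain r, so the two alternatives are not disjoint — LL(1) conflict.

Yes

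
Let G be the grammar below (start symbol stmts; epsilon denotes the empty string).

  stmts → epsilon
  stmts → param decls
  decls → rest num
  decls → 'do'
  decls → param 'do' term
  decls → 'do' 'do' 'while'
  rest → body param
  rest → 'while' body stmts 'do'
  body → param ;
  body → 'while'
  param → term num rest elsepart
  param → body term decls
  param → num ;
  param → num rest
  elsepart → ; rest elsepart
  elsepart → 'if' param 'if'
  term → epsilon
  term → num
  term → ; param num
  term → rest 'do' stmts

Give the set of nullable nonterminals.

{ stmts, term }

Directly nullable (have an epsilon-production): stmts, term.
No other nonterminal has a production whose RHS symbols are all nullable.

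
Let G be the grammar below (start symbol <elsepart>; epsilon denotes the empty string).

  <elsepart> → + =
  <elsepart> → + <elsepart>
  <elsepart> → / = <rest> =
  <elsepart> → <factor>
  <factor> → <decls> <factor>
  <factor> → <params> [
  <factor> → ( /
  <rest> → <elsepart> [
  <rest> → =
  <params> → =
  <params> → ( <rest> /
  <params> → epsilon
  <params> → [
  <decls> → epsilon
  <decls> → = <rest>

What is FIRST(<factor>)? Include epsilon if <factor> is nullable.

From <factor> → <decls> <factor>: <decls> nullable, take FIRST(<decls>) ∪ FIRST(<factor>) = { (, =, [ }.
From <factor> → <params> [: <params> nullable, take FIRST(<params>) ∪ {[} = { (, =, [ }.
<factor> → ( / contributes {(}.
Union: FIRST(<factor>) = { (, =, [ }.

{ (, =, [ }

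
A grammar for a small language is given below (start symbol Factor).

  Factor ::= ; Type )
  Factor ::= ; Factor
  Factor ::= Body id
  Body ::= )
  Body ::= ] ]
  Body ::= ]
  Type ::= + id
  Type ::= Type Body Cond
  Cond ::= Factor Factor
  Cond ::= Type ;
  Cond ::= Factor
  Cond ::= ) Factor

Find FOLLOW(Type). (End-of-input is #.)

{ ), ;, ] }

In Factor ::= ; Type ): add FIRST()) = { ) }.
In Type ::= Type Body Cond: add FIRST(Body Cond) = { ), ] }.
In Cond ::= Type ;: add FIRST(;) = { ; }.
Union: FOLLOW(Type) = { ), ;, ] }.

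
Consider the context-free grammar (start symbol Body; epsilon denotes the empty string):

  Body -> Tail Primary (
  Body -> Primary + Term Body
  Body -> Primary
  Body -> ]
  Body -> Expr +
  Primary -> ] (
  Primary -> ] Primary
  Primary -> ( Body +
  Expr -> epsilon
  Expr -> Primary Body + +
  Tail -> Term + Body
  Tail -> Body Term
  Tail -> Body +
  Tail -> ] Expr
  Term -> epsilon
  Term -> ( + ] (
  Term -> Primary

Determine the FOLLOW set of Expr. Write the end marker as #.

{ (, +, ] }

In Body -> Expr +: add FIRST(+) = { + }.
In Tail -> ] Expr: Expr is at the end, add FOLLOW(Tail) = { (, ] }.
Union: FOLLOW(Expr) = { (, +, ] }.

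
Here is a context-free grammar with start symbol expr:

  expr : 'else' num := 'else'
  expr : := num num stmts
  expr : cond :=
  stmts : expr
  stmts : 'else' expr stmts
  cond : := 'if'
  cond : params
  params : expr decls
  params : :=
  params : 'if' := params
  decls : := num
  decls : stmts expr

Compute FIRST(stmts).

{ 'else', 'if', := }

From stmts : expr: add FIRST(expr) = { 'else', 'if', := }.
stmts : 'else' expr stmts contributes {'else'}.
Union: FIRST(stmts) = { 'else', 'if', := }.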